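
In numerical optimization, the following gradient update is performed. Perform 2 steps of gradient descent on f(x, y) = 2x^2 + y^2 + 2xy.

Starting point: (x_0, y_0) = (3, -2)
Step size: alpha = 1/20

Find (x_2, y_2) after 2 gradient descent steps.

f(x,y) = 2x^2 + y^2 + 2xy
grad_x = 4x + 2y, grad_y = 2y + 2x
Step 1: grad = (8, 2), (13/5, -21/10)
Step 2: grad = (31/5, 1), (229/100, -43/20)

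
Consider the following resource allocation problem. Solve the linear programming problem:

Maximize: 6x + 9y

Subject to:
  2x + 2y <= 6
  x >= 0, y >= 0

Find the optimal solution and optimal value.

The feasible region has vertices at [(0, 0), (3, 0), (0, 3)].
Checking objective 6x + 9y at each vertex:
  (0, 0): 6*0 + 9*0 = 0
  (3, 0): 6*3 + 9*0 = 18
  (0, 3): 6*0 + 9*3 = 27
Maximum is 27 at (0, 3).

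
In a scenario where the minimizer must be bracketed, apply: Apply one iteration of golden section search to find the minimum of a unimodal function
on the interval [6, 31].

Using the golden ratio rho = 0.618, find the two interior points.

Golden section search on [6, 31].
Golden ratio rho = 0.618 (approx).
Interior points:
  x_1 = 6 + (1-0.618)*25 = 15.5500
  x_2 = 6 + 0.618*25 = 21.4500
Compare f(x_1) and f(x_2) to determine which subinterval to keep.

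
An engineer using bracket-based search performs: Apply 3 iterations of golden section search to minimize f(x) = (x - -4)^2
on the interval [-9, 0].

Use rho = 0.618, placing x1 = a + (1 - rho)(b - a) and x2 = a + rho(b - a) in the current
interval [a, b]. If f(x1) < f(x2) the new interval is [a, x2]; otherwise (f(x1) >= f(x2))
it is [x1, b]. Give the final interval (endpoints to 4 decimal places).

Golden section search for min of f(x) = (x - -4)^2 on [-9, 0].
Each step: x1 = a + (1 - rho)(b - a), x2 = a + rho(b - a); if f(x1) < f(x2) keep [a, x2], otherwise keep [x1, b].
Step 1: [-9.0000, 0.0000], x1=-5.5620 (f=2.4398), x2=-3.4380 (f=0.3158); f(x1) > f(x2) => keep [-5.5620, 0.0000]
Step 2: [-5.5620, 0.0000], x1=-3.4373 (f=0.3166), x2=-2.1247 (f=3.5168); f(x1) < f(x2) => keep [-5.5620, -2.1247]
Step 3: [-5.5620, -2.1247], x1=-4.2489 (f=0.0620), x2=-3.4377 (f=0.3161); f(x1) < f(x2) => keep [-5.5620, -3.4377]
Final interval: [-5.5620, -3.4377]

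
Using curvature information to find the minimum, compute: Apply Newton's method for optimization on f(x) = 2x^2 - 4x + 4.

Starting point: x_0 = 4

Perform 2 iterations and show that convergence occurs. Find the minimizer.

f(x) = 2x^2 - 4x + 4, f'(x) = 4x + (-4), f''(x) = 4
Step 1: f'(4) = 12, x_1 = 4 - 12/4 = 1
Step 2: f'(1) = 0, x_2 = 1 (converged)
Newton's method converges in 1 step for quadratics.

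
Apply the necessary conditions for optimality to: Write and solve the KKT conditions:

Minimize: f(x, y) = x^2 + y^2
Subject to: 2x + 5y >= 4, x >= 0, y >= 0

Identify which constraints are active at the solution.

KKT conditions for min x^2 + y^2 s.t. 2x + 5y >= 4, x >= 0, y >= 0:
Stationarity: 2x = mu*2 + mu_x, 2y = mu*5 + mu_y, with mu, mu_x, mu_y >= 0
Complementary slackness: mu*(2x + 5y - 4) = 0, mu_x*x = 0, mu_y*y = 0
(0, 0) is infeasible (2*0 + 5*0 < 4), so if mu = 0 stationarity would force x = mu_x/2 >= 0, y = mu_y/2 >= 0 with mu_x*x = mu_y*y = 0, i.e. x = y = 0: contradiction. Hence mu > 0 and 2x + 5y = 4 is active.
Try x > 0, y > 0 (so mu_x = mu_y = 0): x = 2*mu/2, y = 5*mu/2
Substitute: 2*(2*mu/2) + 5*(5*mu/2) = 4
  mu*29/2 = 4 => mu = 8/29
x* = 8/29 > 0, y* = 20/29 > 0, consistent with mu_x = mu_y = 0.
f is convex and the constraints are linear, so this KKT point is the global minimum.
f* = 16/29
Active constraints: 2x + 5y >= 4 (holds with equality, mu = 8/29 > 0); x >= 0 and y >= 0 are inactive (mu_x = mu_y = 0).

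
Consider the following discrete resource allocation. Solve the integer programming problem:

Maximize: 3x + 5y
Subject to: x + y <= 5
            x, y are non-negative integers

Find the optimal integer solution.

Objective: 3x + 5y, constraint: x + y <= 5
Coefficient of y is 5 > coefficient of x is 3, so allocate the entire budget to y.
Optimal: x = 0, y = 5, value = 25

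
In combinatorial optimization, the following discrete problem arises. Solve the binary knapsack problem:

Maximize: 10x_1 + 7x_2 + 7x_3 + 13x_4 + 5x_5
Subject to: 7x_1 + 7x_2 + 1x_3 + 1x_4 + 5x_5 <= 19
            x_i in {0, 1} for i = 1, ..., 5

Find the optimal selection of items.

Items: item 1 (v=10, w=7), item 2 (v=7, w=7), item 3 (v=7, w=1), item 4 (v=13, w=1), item 5 (v=5, w=5)
Capacity: 19
Checking all 32 subsets (w = total weight, v = total value):
  {}: w = 0, v = 0
  {1}: w = 7, v = 10
  {2}: w = 7, v = 7
  {3}: w = 1, v = 7
  {4}: w = 1, v = 13
  {5}: w = 5, v = 5
  {1, 2}: w = 14, v = 17
  {1, 3}: w = 8, v = 17
  {1, 4}: w = 8, v = 23
  {1, 5}: w = 12, v = 15
  {2, 3}: w = 8, v = 14
  {2, 4}: w = 8, v = 20
  {2, 5}: w = 12, v = 12
  {3, 4}: w = 2, v = 20
  {3, 5}: w = 6, v = 12
  {4, 5}: w = 6, v = 18
  {1, 2, 3}: w = 15, v = 24
  {1, 2, 4}: w = 15, v = 30
  {1, 2, 5}: w = 19, v = 22
  {1, 3, 4}: w = 9, v = 30
  {1, 3, 5}: w = 13, v = 22
  {1, 4, 5}: w = 13, v = 28
  {2, 3, 4}: w = 9, v = 27
  {2, 3, 5}: w = 13, v = 19
  {2, 4, 5}: w = 13, v = 25
  {3, 4, 5}: w = 7, v = 25
  {1, 2, 3, 4}: w = 16, v = 37
  {1, 2, 3, 5}: w = 20 > 19, infeasible
  {1, 2, 4, 5}: w = 20 > 19, infeasible
  {1, 3, 4, 5}: w = 14, v = 35
  {2, 3, 4, 5}: w = 14, v = 32
  {1, 2, 3, 4, 5}: w = 21 > 19, infeasible
Best feasible subset: items [1, 2, 3, 4]
Total weight: 16 <= 19, total value: 37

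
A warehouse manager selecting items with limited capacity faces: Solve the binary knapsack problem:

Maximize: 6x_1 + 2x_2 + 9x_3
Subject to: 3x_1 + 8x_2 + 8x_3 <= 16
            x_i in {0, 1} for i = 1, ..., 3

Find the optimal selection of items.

Items: item 1 (v=6, w=3), item 2 (v=2, w=8), item 3 (v=9, w=8)
Capacity: 16
Checking all 8 subsets (w = total weight, v = total value):
  {}: w = 0, v = 0
  {1}: w = 3, v = 6
  {2}: w = 8, v = 2
  {3}: w = 8, v = 9
  {1, 2}: w = 11, v = 8
  {1, 3}: w = 11, v = 15
  {2, 3}: w = 16, v = 11
  {1, 2, 3}: w = 19 > 16, infeasible
Best feasible subset: items [1, 3]
Total weight: 11 <= 16, total value: 15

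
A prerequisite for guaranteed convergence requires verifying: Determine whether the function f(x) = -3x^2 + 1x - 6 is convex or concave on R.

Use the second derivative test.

f(x) = -3x^2 + 1x - 6
f'(x) = -6x + 1
f''(x) = -6
Since f''(x) = -6 < 0 for all x, f is concave on R.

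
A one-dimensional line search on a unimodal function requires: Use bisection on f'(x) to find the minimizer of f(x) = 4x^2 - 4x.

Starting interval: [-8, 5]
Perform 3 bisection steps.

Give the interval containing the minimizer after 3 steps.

Finding critical point of f(x) = 4x^2 - 4x using bisection on f'(x) = 8x + -4.
f'(x) = 0 when x = 1/2.
Starting interval: [-8, 5]
Step 1: mid = -3/2, f'(mid) = -16, new interval = [-3/2, 5]
Step 2: mid = 7/4, f'(mid) = 10, new interval = [-3/2, 7/4]
Step 3: mid = 1/8, f'(mid) = -3, new interval = [1/8, 7/4]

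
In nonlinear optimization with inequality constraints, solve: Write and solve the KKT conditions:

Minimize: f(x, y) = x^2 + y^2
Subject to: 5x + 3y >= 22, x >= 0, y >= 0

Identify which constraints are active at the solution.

KKT conditions for min x^2 + y^2 s.t. 5x + 3y >= 22, x >= 0, y >= 0:
Stationarity: 2x = mu*5 + mu_x, 2y = mu*3 + mu_y, with mu, mu_x, mu_y >= 0
Complementary slackness: mu*(5x + 3y - 22) = 0, mu_x*x = 0, mu_y*y = 0
(0, 0) is infeasible (5*0 + 3*0 < 22), so if mu = 0 stationarity would force x = mu_x/2 >= 0, y = mu_y/2 >= 0 with mu_x*x = mu_y*y = 0, i.e. x = y = 0: contradiction. Hence mu > 0 and 5x + 3y = 22 is active.
Try x > 0, y > 0 (so mu_x = mu_y = 0): x = 5*mu/2, y = 3*mu/2
Substitute: 5*(5*mu/2) + 3*(3*mu/2) = 22
  mu*34/2 = 22 => mu = 22/17
x* = 55/17 > 0, y* = 33/17 > 0, consistent with mu_x = mu_y = 0.
f is convex and the constraints are linear, so this KKT point is the global minimum.
f* = 242/17
Active constraints: 5x + 3y >= 22 (holds with equality, mu = 22/17 > 0); x >= 0 and y >= 0 are inactive (mu_x = mu_y = 0).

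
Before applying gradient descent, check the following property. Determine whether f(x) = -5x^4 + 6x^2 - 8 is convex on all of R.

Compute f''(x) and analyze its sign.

f(x) = -5x^4 + 6x^2 - 8
f'(x) = -20x^3 + 12x
f''(x) = -60x^2 + 12
f''(x) = -60x^2 + 12 -> -inf as |x| -> inf
Therefore, f is not globally convex on R.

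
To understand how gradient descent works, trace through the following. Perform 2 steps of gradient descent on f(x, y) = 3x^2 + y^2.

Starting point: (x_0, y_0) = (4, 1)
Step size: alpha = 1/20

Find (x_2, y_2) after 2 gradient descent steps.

f(x,y) = 3x^2 + y^2
grad_x = 6x + 0y, grad_y = 2y + 0x
Step 1: grad = (24, 2), (14/5, 9/10)
Step 2: grad = (84/5, 9/5), (49/25, 81/100)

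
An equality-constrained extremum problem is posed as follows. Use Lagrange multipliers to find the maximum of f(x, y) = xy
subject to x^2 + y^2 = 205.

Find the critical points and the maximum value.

Lagrange conditions: y = 2*lambda*x and x = 2*lambda*y
If x = 0 then y = 0, violating the constraint, so x, y != 0.
Dividing: y/x = x/y => x^2 = y^2 => y = x or y = -x
Constraint: 2x^2 = 205 => x^2 = 205/2 => x = +/-sqrt(205/2)
Critical points: (sqrt(205/2), sqrt(205/2)), (-sqrt(205/2), -sqrt(205/2)), (sqrt(205/2), -sqrt(205/2)), (-sqrt(205/2), sqrt(205/2))
  y = x:  xy = x^2 = 205/2  at (sqrt(205/2), sqrt(205/2)) and (-sqrt(205/2), -sqrt(205/2))
  y = -x: xy = -x^2 = -205/2 at (sqrt(205/2), -sqrt(205/2)) and (-sqrt(205/2), sqrt(205/2))
Maximum xy = 205/2 at (sqrt(205/2), sqrt(205/2)) and (-sqrt(205/2), -sqrt(205/2))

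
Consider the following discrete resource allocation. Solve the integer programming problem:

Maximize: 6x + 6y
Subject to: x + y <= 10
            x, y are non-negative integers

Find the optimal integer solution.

Objective: 6x + 6y, constraint: x + y <= 10
Coefficient of x is 6 >= coefficient of y is 6, so allocate the entire budget to x.
Optimal: x = 10, y = 0, value = 60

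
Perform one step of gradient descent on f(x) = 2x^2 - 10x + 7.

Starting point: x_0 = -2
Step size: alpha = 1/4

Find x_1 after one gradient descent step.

f(x) = 2x^2 - 10x + 7
f'(x) = 4x - 10
f'(-2) = 4*-2 + (-10) = -18
x_1 = x_0 - alpha * f'(x_0) = -2 - 1/4 * -18 = 5/2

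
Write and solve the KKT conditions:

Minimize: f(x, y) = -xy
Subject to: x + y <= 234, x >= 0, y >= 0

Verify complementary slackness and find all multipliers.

Problem: min -xy s.t. x + y <= 234 (multiplier lambda), x >= 0 (mu_x), y >= 0 (mu_y)
KKT stationarity: -y + lambda - mu_x = 0, -x + lambda - mu_y = 0, with lambda, mu_x, mu_y >= 0
Complementary slackness: lambda*(x + y - 234) = 0, mu_x*x = 0, mu_y*y = 0
If lambda = 0: y = -mu_x <= 0 and x = -mu_y <= 0 force x = y = 0 with f = 0; but x = y = 117 is feasible with f = -13689 < 0, so this is not the minimum. Hence lambda > 0 and x + y = 234.
Try x > 0, y > 0 (so mu_x = mu_y = 0): y = lambda, x = lambda => x = y = lambda
x + y = 234 => 2*lambda = 234 => lambda = 117
x* = y* = 117 > 0, consistent with mu_x = mu_y = 0.
(Any feasible point with x = 0 or y = 0 has f = 0 > -13689, so the minimum is not on those boundaries.)
min(-xy) = -13689 (i.e. max xy = 13689)
Multipliers: lambda = 117, mu_x = 0, mu_y = 0
Complementary slackness: lambda*(x + y - 234) = 117*(117 + 117 - 234) = 0, mu_x*x = 0*117 = 0, mu_y*y = 0*117 = 0. Satisfied.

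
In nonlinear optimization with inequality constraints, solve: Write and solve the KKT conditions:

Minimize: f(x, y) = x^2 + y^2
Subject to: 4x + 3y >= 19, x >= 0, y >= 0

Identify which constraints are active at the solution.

KKT conditions for min x^2 + y^2 s.t. 4x + 3y >= 19, x >= 0, y >= 0:
Stationarity: 2x = mu*4 + mu_x, 2y = mu*3 + mu_y, with mu, mu_x, mu_y >= 0
Complementary slackness: mu*(4x + 3y - 19) = 0, mu_x*x = 0, mu_y*y = 0
(0, 0) is infeasible (4*0 + 3*0 < 19), so if mu = 0 stationarity would force x = mu_x/2 >= 0, y = mu_y/2 >= 0 with mu_x*x = mu_y*y = 0, i.e. x = y = 0: contradiction. Hence mu > 0 and 4x + 3y = 19 is active.
Try x > 0, y > 0 (so mu_x = mu_y = 0): x = 4*mu/2, y = 3*mu/2
Substitute: 4*(4*mu/2) + 3*(3*mu/2) = 19
  mu*25/2 = 19 => mu = 38/25
x* = 76/25 > 0, y* = 57/25 > 0, consistent with mu_x = mu_y = 0.
f is convex and the constraints are linear, so this KKT point is the global minimum.
f* = 361/25
Active constraints: 4x + 3y >= 19 (holds with equality, mu = 38/25 > 0); x >= 0 and y >= 0 are inactive (mu_x = mu_y = 0).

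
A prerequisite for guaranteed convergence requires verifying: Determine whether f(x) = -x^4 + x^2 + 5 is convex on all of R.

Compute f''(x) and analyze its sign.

f(x) = -x^4 + x^2 + 5
f'(x) = -4x^3 + 2x
f''(x) = -12x^2 + 2
f''(x) = -12x^2 + 2 -> -inf as |x| -> inf
Therefore, f is not globally convex on R.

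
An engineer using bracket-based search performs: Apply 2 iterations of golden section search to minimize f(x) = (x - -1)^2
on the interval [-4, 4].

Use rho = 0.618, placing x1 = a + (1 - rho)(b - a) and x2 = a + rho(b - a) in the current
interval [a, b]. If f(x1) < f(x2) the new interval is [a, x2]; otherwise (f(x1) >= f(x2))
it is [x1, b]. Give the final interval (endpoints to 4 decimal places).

Golden section search for min of f(x) = (x - -1)^2 on [-4, 4].
Each step: x1 = a + (1 - rho)(b - a), x2 = a + rho(b - a); if f(x1) < f(x2) keep [a, x2], otherwise keep [x1, b].
Step 1: [-4.0000, 4.0000], x1=-0.9440 (f=0.0031), x2=0.9440 (f=3.7791); f(x1) < f(x2) => keep [-4.0000, 0.9440]
Step 2: [-4.0000, 0.9440], x1=-2.1114 (f=1.2352), x2=-0.9446 (f=0.0031); f(x1) > f(x2) => keep [-2.1114, 0.9440]
Final interval: [-2.1114, 0.9440]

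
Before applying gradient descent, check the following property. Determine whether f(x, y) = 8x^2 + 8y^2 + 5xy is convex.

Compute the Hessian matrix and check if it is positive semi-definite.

f(x,y) = 8x^2 + 8y^2 + 5xy
Hessian H = [[16, 5], [5, 16]]
trace(H) = 32, det(H) = 231
Eigenvalues: (32 +/- sqrt(100)) / 2 = 21, 11
Since both eigenvalues > 0, f is convex.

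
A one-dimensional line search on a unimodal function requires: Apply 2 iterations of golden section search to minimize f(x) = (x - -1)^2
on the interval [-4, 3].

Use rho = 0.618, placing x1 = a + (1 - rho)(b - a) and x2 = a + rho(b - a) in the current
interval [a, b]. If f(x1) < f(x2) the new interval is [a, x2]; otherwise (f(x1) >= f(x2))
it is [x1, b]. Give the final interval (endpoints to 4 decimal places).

Golden section search for min of f(x) = (x - -1)^2 on [-4, 3].
Each step: x1 = a + (1 - rho)(b - a), x2 = a + rho(b - a); if f(x1) < f(x2) keep [a, x2], otherwise keep [x1, b].
Step 1: [-4.0000, 3.0000], x1=-1.3260 (f=0.1063), x2=0.3260 (f=1.7583); f(x1) < f(x2) => keep [-4.0000, 0.3260]
Step 2: [-4.0000, 0.3260], x1=-2.3475 (f=1.8157), x2=-1.3265 (f=0.1066); f(x1) > f(x2) => keep [-2.3475, 0.3260]
Final interval: [-2.3475, 0.3260]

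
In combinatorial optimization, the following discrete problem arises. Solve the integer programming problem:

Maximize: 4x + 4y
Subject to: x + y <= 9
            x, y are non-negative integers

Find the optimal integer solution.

Objective: 4x + 4y, constraint: x + y <= 9
Coefficient of x is 4 >= coefficient of y is 4, so allocate the entire budget to x.
Optimal: x = 9, y = 0, value = 36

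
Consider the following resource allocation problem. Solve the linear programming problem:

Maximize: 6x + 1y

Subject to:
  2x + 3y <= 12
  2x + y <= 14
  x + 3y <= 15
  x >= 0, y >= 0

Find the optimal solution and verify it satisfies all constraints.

Feasible vertices: (0, 0), (0, 4), (6, 0)
Objective 6x + 1y at each vertex:
  (0, 0): 0
  (0, 4): 4
  (6, 0): 36
Maximum is 36 at (6, 0).
Verify constraints at (x, y) = (6, 0):
  2*6 + 3*0 = 12 <= 12 (active)
  2*6 + 1*0 = 12 <= 14
  1*6 + 3*0 = 6 <= 15
  x = 6 >= 0, y = 0 >= 0. All constraints satisfied.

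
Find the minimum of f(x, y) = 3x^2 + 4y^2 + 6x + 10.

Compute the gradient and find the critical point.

f(x,y) = 3x^2 + 4y^2 + 6x + 10
df/dx = 6x + (6) = 0  =>  x = -1
df/dy = 8y + (0) = 0  =>  y = 0
f(-1, 0) = 3*(-1)^2 + 4*(0)^2 + 6*(-1) + 10 = 7
Hessian is diagonal with entries 6, 8 > 0, so this is a minimum.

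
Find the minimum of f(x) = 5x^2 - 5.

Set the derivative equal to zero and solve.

f(x) = 5x^2 - 5
f'(x) = 10x + (0) = 0
x = 0/10 = 0
f(0) = -5
Since f''(x) = 10 > 0, this is a minimum.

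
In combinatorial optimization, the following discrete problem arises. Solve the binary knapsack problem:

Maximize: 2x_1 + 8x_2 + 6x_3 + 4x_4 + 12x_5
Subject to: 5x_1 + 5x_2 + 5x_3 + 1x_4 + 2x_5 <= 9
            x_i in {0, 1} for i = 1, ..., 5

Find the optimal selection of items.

Items: item 1 (v=2, w=5), item 2 (v=8, w=5), item 3 (v=6, w=5), item 4 (v=4, w=1), item 5 (v=12, w=2)
Capacity: 9
Checking all 32 subsets (w = total weight, v = total value):
  {}: w = 0, v = 0
  {1}: w = 5, v = 2
  {2}: w = 5, v = 8
  {3}: w = 5, v = 6
  {4}: w = 1, v = 4
  {5}: w = 2, v = 12
  {1, 2}: w = 10 > 9, infeasible
  {1, 3}: w = 10 > 9, infeasible
  {1, 4}: w = 6, v = 6
  {1, 5}: w = 7, v = 14
  {2, 3}: w = 10 > 9, infeasible
  {2, 4}: w = 6, v = 12
  {2, 5}: w = 7, v = 20
  {3, 4}: w = 6, v = 10
  {3, 5}: w = 7, v = 18
  {4, 5}: w = 3, v = 16
  {1, 2, 3}: w = 15 > 9, infeasible
  {1, 2, 4}: w = 11 > 9, infeasible
  {1, 2, 5}: w = 12 > 9, infeasible
  {1, 3, 4}: w = 11 > 9, infeasible
  {1, 3, 5}: w = 12 > 9, infeasible
  {1, 4, 5}: w = 8, v = 18
  {2, 3, 4}: w = 11 > 9, infeasible
  {2, 3, 5}: w = 12 > 9, infeasible
  {2, 4, 5}: w = 8, v = 24
  {3, 4, 5}: w = 8, v = 22
  {1, 2, 3, 4}: w = 16 > 9, infeasible
  {1, 2, 3, 5}: w = 17 > 9, infeasible
  {1, 2, 4, 5}: w = 13 > 9, infeasible
  {1, 3, 4, 5}: w = 13 > 9, infeasible
  {2, 3, 4, 5}: w = 13 > 9, infeasible
  {1, 2, 3, 4, 5}: w = 18 > 9, infeasible
Best feasible subset: items [2, 4, 5]
Total weight: 8 <= 9, total value: 24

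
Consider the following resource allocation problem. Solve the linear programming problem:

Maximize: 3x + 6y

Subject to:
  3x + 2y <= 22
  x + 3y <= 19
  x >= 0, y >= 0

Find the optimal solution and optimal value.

Feasible vertices: (0, 0), (0, 19/3), (4, 5), (22/3, 0)
Objective 3x + 6y at each:
  (0, 0): 0
  (0, 19/3): 38
  (4, 5): 42
  (22/3, 0): 22
Maximum is 42 at (4, 5).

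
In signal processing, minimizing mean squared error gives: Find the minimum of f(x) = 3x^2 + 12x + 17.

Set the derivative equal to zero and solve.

f(x) = 3x^2 + 12x + 17
f'(x) = 6x + (12) = 0
x = -12/6 = -2
f(-2) = 5
Since f''(x) = 6 > 0, this is a minimum.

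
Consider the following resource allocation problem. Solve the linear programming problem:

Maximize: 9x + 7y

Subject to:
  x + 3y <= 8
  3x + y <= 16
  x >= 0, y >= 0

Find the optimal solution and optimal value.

Feasible vertices: (0, 0), (0, 8/3), (5, 1), (16/3, 0)
Objective 9x + 7y at each:
  (0, 0): 0
  (0, 8/3): 56/3
  (5, 1): 52
  (16/3, 0): 48
Maximum is 52 at (5, 1).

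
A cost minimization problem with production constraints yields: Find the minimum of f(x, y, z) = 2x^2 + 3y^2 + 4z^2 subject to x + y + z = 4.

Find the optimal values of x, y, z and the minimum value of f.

Using Lagrange multipliers on f = 2x^2 + 3y^2 + 4z^2 with constraint x + y + z = 4:
Conditions: 2*2*x = lambda, 2*3*y = lambda, 2*4*z = lambda
So x = lambda/4, y = lambda/6, z = lambda/8
Substituting into constraint: lambda * (13/24) = 4
lambda = 96/13
x = 24/13, y = 16/13, z = 12/13
Minimum value = 192/13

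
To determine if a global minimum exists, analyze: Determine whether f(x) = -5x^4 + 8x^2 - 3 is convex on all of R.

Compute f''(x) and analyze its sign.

f(x) = -5x^4 + 8x^2 - 3
f'(x) = -20x^3 + 16x
f''(x) = -60x^2 + 16
f''(x) = -60x^2 + 16 -> -inf as |x| -> inf
Therefore, f is not globally convex on R.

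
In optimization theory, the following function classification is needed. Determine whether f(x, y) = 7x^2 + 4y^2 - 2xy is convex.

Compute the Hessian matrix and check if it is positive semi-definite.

f(x,y) = 7x^2 + 4y^2 - 2xy
Hessian H = [[14, -2], [-2, 8]]
trace(H) = 22, det(H) = 108
Eigenvalues: (22 +/- sqrt(52)) / 2 = 14.61, 7.394
Since both eigenvalues > 0, f is convex.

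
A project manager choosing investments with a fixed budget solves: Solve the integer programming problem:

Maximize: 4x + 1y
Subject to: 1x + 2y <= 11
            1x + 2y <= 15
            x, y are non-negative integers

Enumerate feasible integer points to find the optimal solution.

Constraint 1: 1x + 2y <= 11
Constraint 2: 1x + 2y <= 15
Feasible x range (need y >= 0): 0 <= x <= min(11/1, 15/1) => x in {0, ..., 11}.
Enumerate feasible integer points row by row (the coefficient of y is 1 > 0, so for each x the largest feasible y gives the best value):
  x = 0: y <= min((11 - 1*0)/2, (15 - 1*0)/2) => y in {0, ..., 5}; best 4*0 + 1*5 = 5
  x = 1: y <= min((11 - 1*1)/2, (15 - 1*1)/2) => y in {0, ..., 5}; best 4*1 + 1*5 = 9
  x = 2: y <= min((11 - 1*2)/2, (15 - 1*2)/2) => y in {0, ..., 4}; best 4*2 + 1*4 = 12
  x = 3: y <= min((11 - 1*3)/2, (15 - 1*3)/2) => y in {0, ..., 4}; best 4*3 + 1*4 = 16
  x = 4: y <= min((11 - 1*4)/2, (15 - 1*4)/2) => y in {0, ..., 3}; best 4*4 + 1*3 = 19
  x = 5: y <= min((11 - 1*5)/2, (15 - 1*5)/2) => y in {0, ..., 3}; best 4*5 + 1*3 = 23
  x = 6: y <= min((11 - 1*6)/2, (15 - 1*6)/2) => y in {0, ..., 2}; best 4*6 + 1*2 = 26
  x = 7: y <= min((11 - 1*7)/2, (15 - 1*7)/2) => y in {0, ..., 2}; best 4*7 + 1*2 = 30
  x = 8: y <= min((11 - 1*8)/2, (15 - 1*8)/2) => y in {0, ..., 1}; best 4*8 + 1*1 = 33
  x = 9: y <= min((11 - 1*9)/2, (15 - 1*9)/2) => y in {0, ..., 1}; best 4*9 + 1*1 = 37
  x = 10: y <= min((11 - 1*10)/2, (15 - 1*10)/2) => y in {0}; best 4*10 + 1*0 = 40
  x = 11: y <= min((11 - 1*11)/2, (15 - 1*11)/2) => y in {0}; best 4*11 + 1*0 = 44
The maximum 4x + 1y = 44 is achieved at x = 11, y = 0.
Check: 1*11 + 2*0 = 11 <= 11 and 1*11 + 2*0 = 11 <= 15.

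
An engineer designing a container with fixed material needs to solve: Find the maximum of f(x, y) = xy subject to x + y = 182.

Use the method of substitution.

Substitute y = 182 - x into f(x,y) = xy:
g(x) = x(182 - x) = 182x - x^2
g'(x) = 182 - 2x = 0  =>  x = 91
y = 182 - 91 = 91
Maximum value = 91 * 91 = 8281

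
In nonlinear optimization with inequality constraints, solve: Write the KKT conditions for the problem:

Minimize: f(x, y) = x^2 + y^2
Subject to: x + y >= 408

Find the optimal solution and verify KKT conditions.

KKT conditions for min x^2 + y^2 s.t. x + y >= 408:
Stationarity: 2x = mu, 2y = mu
So x = y = mu/2.
Complementary slackness: mu*(x + y - 408) = 0
Primal feasibility: x + y >= 408; dual feasibility: mu >= 0
If mu = 0 then x = y = 0, but 0 + 0 < 408 is infeasible, so the constraint is active.
Constraint active: x + y = 2*(mu/2) = 408 => mu = 408
x = y = 204, f = 83232
Verify: stationarity 2*204 = 408 = mu; primal 204 + 204 = 408 >= 408; dual mu = 408 >= 0; complementary slackness 408*(408 - 408) = 0. All KKT conditions hold.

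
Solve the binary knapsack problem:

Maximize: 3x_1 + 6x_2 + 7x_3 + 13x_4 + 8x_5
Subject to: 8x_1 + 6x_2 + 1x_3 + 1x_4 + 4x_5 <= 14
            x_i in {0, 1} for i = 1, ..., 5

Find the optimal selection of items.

Items: item 1 (v=3, w=8), item 2 (v=6, w=6), item 3 (v=7, w=1), item 4 (v=13, w=1), item 5 (v=8, w=4)
Capacity: 14
Checking all 32 subsets (w = total weight, v = total value):
  {}: w = 0, v = 0
  {1}: w = 8, v = 3
  {2}: w = 6, v = 6
  {3}: w = 1, v = 7
  {4}: w = 1, v = 13
  {5}: w = 4, v = 8
  {1, 2}: w = 14, v = 9
  {1, 3}: w = 9, v = 10
  {1, 4}: w = 9, v = 16
  {1, 5}: w = 12, v = 11
  {2, 3}: w = 7, v = 13
  {2, 4}: w = 7, v = 19
  {2, 5}: w = 10, v = 14
  {3, 4}: w = 2, v = 20
  {3, 5}: w = 5, v = 15
  {4, 5}: w = 5, v = 21
  {1, 2, 3}: w = 15 > 14, infeasible
  {1, 2, 4}: w = 15 > 14, infeasible
  {1, 2, 5}: w = 18 > 14, infeasible
  {1, 3, 4}: w = 10, v = 23
  {1, 3, 5}: w = 13, v = 18
  {1, 4, 5}: w = 13, v = 24
  {2, 3, 4}: w = 8, v = 26
  {2, 3, 5}: w = 11, v = 21
  {2, 4, 5}: w = 11, v = 27
  {3, 4, 5}: w = 6, v = 28
  {1, 2, 3, 4}: w = 16 > 14, infeasible
  {1, 2, 3, 5}: w = 19 > 14, infeasible
  {1, 2, 4, 5}: w = 19 > 14, infeasible
  {1, 3, 4, 5}: w = 14, v = 31
  {2, 3, 4, 5}: w = 12, v = 34
  {1, 2, 3, 4, 5}: w = 20 > 14, infeasible
Best feasible subset: items [2, 3, 4, 5]
Total weight: 12 <= 14, total value: 34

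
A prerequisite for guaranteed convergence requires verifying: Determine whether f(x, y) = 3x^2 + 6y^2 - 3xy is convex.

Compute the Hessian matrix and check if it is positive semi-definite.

f(x,y) = 3x^2 + 6y^2 - 3xy
Hessian H = [[6, -3], [-3, 12]]
trace(H) = 18, det(H) = 63
Eigenvalues: (18 +/- sqrt(72)) / 2 = 13.24, 4.757
Since both eigenvalues > 0, f is convex.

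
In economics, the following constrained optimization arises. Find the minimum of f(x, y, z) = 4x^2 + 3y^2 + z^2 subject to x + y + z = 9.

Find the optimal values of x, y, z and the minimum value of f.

Using Lagrange multipliers on f = 4x^2 + 3y^2 + z^2 with constraint x + y + z = 9:
Conditions: 2*4*x = lambda, 2*3*y = lambda, 2*1*z = lambda
So x = lambda/8, y = lambda/6, z = lambda/2
Substituting into constraint: lambda * (19/24) = 9
lambda = 216/19
x = 27/19, y = 36/19, z = 108/19
Minimum value = 972/19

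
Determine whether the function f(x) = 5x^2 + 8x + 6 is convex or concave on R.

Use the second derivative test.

f(x) = 5x^2 + 8x + 6
f'(x) = 10x + 8
f''(x) = 10
Since f''(x) = 10 > 0 for all x, f is convex on R.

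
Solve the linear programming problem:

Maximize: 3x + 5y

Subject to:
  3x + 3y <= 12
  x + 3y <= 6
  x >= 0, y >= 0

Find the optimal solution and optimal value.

Feasible vertices: (0, 0), (0, 2), (3, 1), (4, 0)
Objective 3x + 5y at each:
  (0, 0): 0
  (0, 2): 10
  (3, 1): 14
  (4, 0): 12
Maximum is 14 at (3, 1).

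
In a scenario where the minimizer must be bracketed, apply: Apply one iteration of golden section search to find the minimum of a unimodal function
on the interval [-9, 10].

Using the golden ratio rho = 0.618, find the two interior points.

Golden section search on [-9, 10].
Golden ratio rho = 0.618 (approx).
Interior points:
  x_1 = -9 + (1-0.618)*19 = -1.7420
  x_2 = -9 + 0.618*19 = 2.7420
Compare f(x_1) and f(x_2) to determine which subinterval to keep.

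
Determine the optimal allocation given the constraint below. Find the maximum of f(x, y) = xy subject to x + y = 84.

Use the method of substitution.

Substitute y = 84 - x into f(x,y) = xy:
g(x) = x(84 - x) = 84x - x^2
g'(x) = 84 - 2x = 0  =>  x = 42
y = 84 - 42 = 42
Maximum value = 42 * 42 = 1764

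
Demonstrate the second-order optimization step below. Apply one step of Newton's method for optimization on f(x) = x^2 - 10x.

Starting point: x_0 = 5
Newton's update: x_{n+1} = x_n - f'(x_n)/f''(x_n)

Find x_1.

f(x) = x^2 - 10x
f'(x) = 2x + (-10), f''(x) = 2
Newton step: x_1 = x_0 - f'(x_0)/f''(x_0)
f'(5) = 0
x_1 = 5 - 0/2 = 5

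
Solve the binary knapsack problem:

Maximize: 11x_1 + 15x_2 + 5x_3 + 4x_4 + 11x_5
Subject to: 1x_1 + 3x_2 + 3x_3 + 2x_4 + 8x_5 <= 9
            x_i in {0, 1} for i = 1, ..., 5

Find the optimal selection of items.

Items: item 1 (v=11, w=1), item 2 (v=15, w=3), item 3 (v=5, w=3), item 4 (v=4, w=2), item 5 (v=11, w=8)
Capacity: 9
Checking all 32 subsets (w = total weight, v = total value):
  {}: w = 0, v = 0
  {1}: w = 1, v = 11
  {2}: w = 3, v = 15
  {3}: w = 3, v = 5
  {4}: w = 2, v = 4
  {5}: w = 8, v = 11
  {1, 2}: w = 4, v = 26
  {1, 3}: w = 4, v = 16
  {1, 4}: w = 3, v = 15
  {1, 5}: w = 9, v = 22
  {2, 3}: w = 6, v = 20
  {2, 4}: w = 5, v = 19
  {2, 5}: w = 11 > 9, infeasible
  {3, 4}: w = 5, v = 9
  {3, 5}: w = 11 > 9, infeasible
  {4, 5}: w = 10 > 9, infeasible
  {1, 2, 3}: w = 7, v = 31
  {1, 2, 4}: w = 6, v = 30
  {1, 2, 5}: w = 12 > 9, infeasible
  {1, 3, 4}: w = 6, v = 20
  {1, 3, 5}: w = 12 > 9, infeasible
  {1, 4, 5}: w = 11 > 9, infeasible
  {2, 3, 4}: w = 8, v = 24
  {2, 3, 5}: w = 14 > 9, infeasible
  {2, 4, 5}: w = 13 > 9, infeasible
  {3, 4, 5}: w = 13 > 9, infeasible
  {1, 2, 3, 4}: w = 9, v = 35
  {1, 2, 3, 5}: w = 15 > 9, infeasible
  {1, 2, 4, 5}: w = 14 > 9, infeasible
  {1, 3, 4, 5}: w = 14 > 9, infeasible
  {2, 3, 4, 5}: w = 16 > 9, infeasible
  {1, 2, 3, 4, 5}: w = 17 > 9, infeasible
Best feasible subset: items [1, 2, 3, 4]
Total weight: 9 <= 9, total value: 35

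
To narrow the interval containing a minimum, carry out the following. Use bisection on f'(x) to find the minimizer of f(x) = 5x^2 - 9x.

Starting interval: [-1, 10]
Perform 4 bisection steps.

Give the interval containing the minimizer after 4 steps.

Finding critical point of f(x) = 5x^2 - 9x using bisection on f'(x) = 10x + -9.
f'(x) = 0 when x = 9/10.
Starting interval: [-1, 10]
Step 1: mid = 9/2, f'(mid) = 36, new interval = [-1, 9/2]
Step 2: mid = 7/4, f'(mid) = 17/2, new interval = [-1, 7/4]
Step 3: mid = 3/8, f'(mid) = -21/4, new interval = [3/8, 7/4]
Step 4: mid = 17/16, f'(mid) = 13/8, new interval = [3/8, 17/16]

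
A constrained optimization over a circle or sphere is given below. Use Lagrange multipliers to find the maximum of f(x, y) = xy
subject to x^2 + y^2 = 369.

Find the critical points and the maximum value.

Lagrange conditions: y = 2*lambda*x and x = 2*lambda*y
If x = 0 then y = 0, violating the constraint, so x, y != 0.
Dividing: y/x = x/y => x^2 = y^2 => y = x or y = -x
Constraint: 2x^2 = 369 => x^2 = 369/2 => x = +/-sqrt(369/2)
Critical points: (sqrt(369/2), sqrt(369/2)), (-sqrt(369/2), -sqrt(369/2)), (sqrt(369/2), -sqrt(369/2)), (-sqrt(369/2), sqrt(369/2))
  y = x:  xy = x^2 = 369/2  at (sqrt(369/2), sqrt(369/2)) and (-sqrt(369/2), -sqrt(369/2))
  y = -x: xy = -x^2 = -369/2 at (sqrt(369/2), -sqrt(369/2)) and (-sqrt(369/2), sqrt(369/2))
Maximum xy = 369/2 at (sqrt(369/2), sqrt(369/2)) and (-sqrt(369/2), -sqrt(369/2))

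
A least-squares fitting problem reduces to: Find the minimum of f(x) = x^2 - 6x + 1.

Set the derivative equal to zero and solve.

f(x) = x^2 - 6x + 1
f'(x) = 2x + (-6) = 0
x = 6/2 = 3
f(3) = -8
Since f''(x) = 2 > 0, this is a minimum.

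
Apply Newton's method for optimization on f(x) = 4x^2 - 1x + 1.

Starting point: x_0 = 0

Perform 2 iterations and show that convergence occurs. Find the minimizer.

f(x) = 4x^2 - 1x + 1, f'(x) = 8x + (-1), f''(x) = 8
Step 1: f'(0) = -1, x_1 = 0 - -1/8 = 1/8
Step 2: f'(1/8) = 0, x_2 = 1/8 (converged)
Newton's method converges in 1 step for quadratics.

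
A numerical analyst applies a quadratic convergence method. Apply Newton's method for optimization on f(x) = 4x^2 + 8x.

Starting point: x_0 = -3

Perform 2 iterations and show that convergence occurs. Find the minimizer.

f(x) = 4x^2 + 8x, f'(x) = 8x + (8), f''(x) = 8
Step 1: f'(-3) = -16, x_1 = -3 - -16/8 = -1
Step 2: f'(-1) = 0, x_2 = -1 (converged)
Newton's method converges in 1 step for quadratics.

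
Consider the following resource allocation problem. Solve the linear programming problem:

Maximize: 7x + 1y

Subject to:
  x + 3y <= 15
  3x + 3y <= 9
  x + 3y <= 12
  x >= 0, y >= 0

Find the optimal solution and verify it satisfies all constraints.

Feasible vertices: (0, 0), (0, 3), (3, 0)
Objective 7x + 1y at each vertex:
  (0, 0): 0
  (0, 3): 3
  (3, 0): 21
Maximum is 21 at (3, 0).
Verify constraints at (x, y) = (3, 0):
  1*3 + 3*0 = 3 <= 15
  3*3 + 3*0 = 9 <= 9 (active)
  1*3 + 3*0 = 3 <= 12
  x = 3 >= 0, y = 0 >= 0. All constraints satisfied.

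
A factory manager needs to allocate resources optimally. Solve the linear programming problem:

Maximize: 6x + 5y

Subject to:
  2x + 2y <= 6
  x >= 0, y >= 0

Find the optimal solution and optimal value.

The feasible region has vertices at [(0, 0), (3, 0), (0, 3)].
Checking objective 6x + 5y at each vertex:
  (0, 0): 6*0 + 5*0 = 0
  (3, 0): 6*3 + 5*0 = 18
  (0, 3): 6*0 + 5*3 = 15
Maximum is 18 at (3, 0).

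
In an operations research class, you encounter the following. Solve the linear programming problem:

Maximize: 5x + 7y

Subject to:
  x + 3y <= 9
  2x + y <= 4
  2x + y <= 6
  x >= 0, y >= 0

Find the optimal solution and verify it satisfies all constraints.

Feasible vertices: (0, 0), (0, 3), (3/5, 14/5), (2, 0)
Objective 5x + 7y at each vertex:
  (0, 0): 0
  (0, 3): 21
  (3/5, 14/5): 113/5
  (2, 0): 10
Maximum is 113/5 at (3/5, 14/5).
Verify constraints at (x, y) = (3/5, 14/5):
  1*(3/5) + 3*(14/5) = 9 <= 9 (active)
  2*(3/5) + 1*(14/5) = 4 <= 4 (active)
  2*(3/5) + 1*(14/5) = 4 <= 6
  x = 3/5 >= 0, y = 14/5 >= 0. All constraints satisfied.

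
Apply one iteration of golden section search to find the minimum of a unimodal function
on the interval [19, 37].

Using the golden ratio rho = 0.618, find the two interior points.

Golden section search on [19, 37].
Golden ratio rho = 0.618 (approx).
Interior points:
  x_1 = 19 + (1-0.618)*18 = 25.8760
  x_2 = 19 + 0.618*18 = 30.1240
Compare f(x_1) and f(x_2) to determine which subinterval to keep.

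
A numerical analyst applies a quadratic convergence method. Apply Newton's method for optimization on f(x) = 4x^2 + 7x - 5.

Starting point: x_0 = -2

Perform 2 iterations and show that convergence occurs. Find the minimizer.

f(x) = 4x^2 + 7x - 5, f'(x) = 8x + (7), f''(x) = 8
Step 1: f'(-2) = -9, x_1 = -2 - -9/8 = -7/8
Step 2: f'(-7/8) = 0, x_2 = -7/8 (converged)
Newton's method converges in 1 step for quadratics.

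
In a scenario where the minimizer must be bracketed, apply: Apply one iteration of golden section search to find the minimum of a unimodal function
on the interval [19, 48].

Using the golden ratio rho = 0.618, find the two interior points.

Golden section search on [19, 48].
Golden ratio rho = 0.618 (approx).
Interior points:
  x_1 = 19 + (1-0.618)*29 = 30.0780
  x_2 = 19 + 0.618*29 = 36.9220
Compare f(x_1) and f(x_2) to determine which subinterval to keep.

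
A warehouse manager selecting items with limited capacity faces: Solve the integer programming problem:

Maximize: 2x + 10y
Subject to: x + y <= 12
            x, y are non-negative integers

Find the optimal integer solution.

Objective: 2x + 10y, constraint: x + y <= 12
Coefficient of y is 10 > coefficient of x is 2, so allocate the entire budget to y.
Optimal: x = 0, y = 12, value = 120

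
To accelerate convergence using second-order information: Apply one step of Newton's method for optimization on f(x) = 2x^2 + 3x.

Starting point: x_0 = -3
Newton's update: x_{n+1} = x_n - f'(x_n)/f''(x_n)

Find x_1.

f(x) = 2x^2 + 3x
f'(x) = 4x + (3), f''(x) = 4
Newton step: x_1 = x_0 - f'(x_0)/f''(x_0)
f'(-3) = -9
x_1 = -3 - -9/4 = -3/4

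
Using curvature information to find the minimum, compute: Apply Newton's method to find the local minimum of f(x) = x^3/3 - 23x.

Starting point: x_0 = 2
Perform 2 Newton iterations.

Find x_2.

f(x) = x^3/3 - 23x
f'(x) = x^2 - 23, f''(x) = 2x
Newton update: x_{n+1} = x_n - (x_n^2 - 23)/(2*x_n)
Step 1: x_0 = 2, f'=-19, f''=4, x_1 = 27/4
Step 2: x_1 = 27/4, f'=361/16, f''=27/2, x_2 = 1097/216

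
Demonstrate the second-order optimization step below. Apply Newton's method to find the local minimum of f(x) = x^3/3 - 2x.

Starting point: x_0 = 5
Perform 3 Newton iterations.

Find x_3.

f(x) = x^3/3 - 2x
f'(x) = x^2 - 2, f''(x) = 2x
Newton update: x_{n+1} = x_n - (x_n^2 - 2)/(2*x_n)
Step 1: x_0 = 5, f'=23, f''=10, x_1 = 27/10
Step 2: x_1 = 27/10, f'=529/100, f''=27/5, x_2 = 929/540
Step 3: x_2 = 929/540, f'=279841/291600, f''=929/270, x_3 = 1446241/1003320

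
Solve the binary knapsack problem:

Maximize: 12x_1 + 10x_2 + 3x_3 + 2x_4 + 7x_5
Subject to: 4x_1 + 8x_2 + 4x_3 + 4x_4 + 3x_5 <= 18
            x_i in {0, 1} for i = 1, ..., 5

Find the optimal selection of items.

Items: item 1 (v=12, w=4), item 2 (v=10, w=8), item 3 (v=3, w=4), item 4 (v=2, w=4), item 5 (v=7, w=3)
Capacity: 18
Checking all 32 subsets (w = total weight, v = total value):
  {}: w = 0, v = 0
  {1}: w = 4, v = 12
  {2}: w = 8, v = 10
  {3}: w = 4, v = 3
  {4}: w = 4, v = 2
  {5}: w = 3, v = 7
  {1, 2}: w = 12, v = 22
  {1, 3}: w = 8, v = 15
  {1, 4}: w = 8, v = 14
  {1, 5}: w = 7, v = 19
  {2, 3}: w = 12, v = 13
  {2, 4}: w = 12, v = 12
  {2, 5}: w = 11, v = 17
  {3, 4}: w = 8, v = 5
  {3, 5}: w = 7, v = 10
  {4, 5}: w = 7, v = 9
  {1, 2, 3}: w = 16, v = 25
  {1, 2, 4}: w = 16, v = 24
  {1, 2, 5}: w = 15, v = 29
  {1, 3, 4}: w = 12, v = 17
  {1, 3, 5}: w = 11, v = 22
  {1, 4, 5}: w = 11, v = 21
  {2, 3, 4}: w = 16, v = 15
  {2, 3, 5}: w = 15, v = 20
  {2, 4, 5}: w = 15, v = 19
  {3, 4, 5}: w = 11, v = 12
  {1, 2, 3, 4}: w = 20 > 18, infeasible
  {1, 2, 3, 5}: w = 19 > 18, infeasible
  {1, 2, 4, 5}: w = 19 > 18, infeasible
  {1, 3, 4, 5}: w = 15, v = 24
  {2, 3, 4, 5}: w = 19 > 18, infeasible
  {1, 2, 3, 4, 5}: w = 23 > 18, infeasible
Best feasible subset: items [1, 2, 5]
Total weight: 15 <= 18, total value: 29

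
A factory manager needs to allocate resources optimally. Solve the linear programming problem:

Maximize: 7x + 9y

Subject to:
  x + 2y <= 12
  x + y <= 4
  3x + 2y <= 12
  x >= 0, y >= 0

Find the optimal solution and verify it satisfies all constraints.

Feasible vertices: (0, 0), (0, 4), (4, 0)
Objective 7x + 9y at each vertex:
  (0, 0): 0
  (0, 4): 36
  (4, 0): 28
Maximum is 36 at (0, 4).
Verify constraints at (x, y) = (0, 4):
  1*0 + 2*4 = 8 <= 12
  1*0 + 1*4 = 4 <= 4 (active)
  3*0 + 2*4 = 8 <= 12
  x = 0 >= 0, y = 4 >= 0. All constraints satisfied.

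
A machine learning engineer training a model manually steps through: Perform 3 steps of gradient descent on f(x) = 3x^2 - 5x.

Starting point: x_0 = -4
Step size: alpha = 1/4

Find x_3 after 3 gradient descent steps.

f(x) = 3x^2 - 5x, f'(x) = 6x + (-5)
Step 1: f'(-4) = -29, x_1 = -4 - 1/4 * -29 = 13/4
Step 2: f'(13/4) = 29/2, x_2 = 13/4 - 1/4 * 29/2 = -3/8
Step 3: f'(-3/8) = -29/4, x_3 = -3/8 - 1/4 * -29/4 = 23/16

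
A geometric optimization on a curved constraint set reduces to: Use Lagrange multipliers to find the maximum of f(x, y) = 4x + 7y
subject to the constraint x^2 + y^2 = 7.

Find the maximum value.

Set up Lagrange conditions: grad f = lambda * grad g
  4 = 2*lambda*x
  7 = 2*lambda*y
From these: x/y = 4/7, so x = 4t, y = 7t for some t.
Substitute into constraint: (4t)^2 + (7t)^2 = 7
  t^2 * 65 = 7
  t = sqrt(7/65)
Maximum = 4*x + 7*y = (4^2 + 7^2)*t = 65 * sqrt(7/65) = sqrt(455)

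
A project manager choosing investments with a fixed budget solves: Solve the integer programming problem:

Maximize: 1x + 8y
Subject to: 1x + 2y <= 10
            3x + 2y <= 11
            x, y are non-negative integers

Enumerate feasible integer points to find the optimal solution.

Constraint 1: 1x + 2y <= 10
Constraint 2: 3x + 2y <= 11
Feasible x range (need y >= 0): 0 <= x <= min(10/1, 11/3) => x in {0, ..., 3}.
Enumerate feasible integer points row by row (the coefficient of y is 8 > 0, so for each x the largest feasible y gives the best value):
  x = 0: y <= min((10 - 1*0)/2, (11 - 3*0)/2) => y in {0, ..., 5}; best 1*0 + 8*5 = 40
  x = 1: y <= min((10 - 1*1)/2, (11 - 3*1)/2) => y in {0, ..., 4}; best 1*1 + 8*4 = 33
  x = 2: y <= min((10 - 1*2)/2, (11 - 3*2)/2) => y in {0, ..., 2}; best 1*2 + 8*2 = 18
  x = 3: y <= min((10 - 1*3)/2, (11 - 3*3)/2) => y in {0, ..., 1}; best 1*3 + 8*1 = 11
The maximum 1x + 8y = 40 is achieved at x = 0, y = 5.
Check: 1*0 + 2*5 = 10 <= 10 and 3*0 + 2*5 = 10 <= 11.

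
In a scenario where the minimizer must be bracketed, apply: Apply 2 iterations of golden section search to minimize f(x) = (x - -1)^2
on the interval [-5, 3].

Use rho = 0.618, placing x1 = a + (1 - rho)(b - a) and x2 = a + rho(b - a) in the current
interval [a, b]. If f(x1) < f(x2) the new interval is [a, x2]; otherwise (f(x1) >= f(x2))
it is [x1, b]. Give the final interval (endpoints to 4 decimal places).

Golden section search for min of f(x) = (x - -1)^2 on [-5, 3].
Each step: x1 = a + (1 - rho)(b - a), x2 = a + rho(b - a); if f(x1) < f(x2) keep [a, x2], otherwise keep [x1, b].
Step 1: [-5.0000, 3.0000], x1=-1.9440 (f=0.8911), x2=-0.0560 (f=0.8911); f(x1) = f(x2) (tie, not '<') => keep [-1.9440, 3.0000]
Step 2: [-1.9440, 3.0000], x1=-0.0554 (f=0.8923), x2=1.1114 (f=4.4580); f(x1) < f(x2) => keep [-1.9440, 1.1114]
Final interval: [-1.9440, 1.1114]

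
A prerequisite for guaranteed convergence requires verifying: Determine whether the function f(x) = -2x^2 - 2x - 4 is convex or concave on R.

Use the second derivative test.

f(x) = -2x^2 - 2x - 4
f'(x) = -4x - 2
f''(x) = -4
Since f''(x) = -4 < 0 for all x, f is concave on R.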